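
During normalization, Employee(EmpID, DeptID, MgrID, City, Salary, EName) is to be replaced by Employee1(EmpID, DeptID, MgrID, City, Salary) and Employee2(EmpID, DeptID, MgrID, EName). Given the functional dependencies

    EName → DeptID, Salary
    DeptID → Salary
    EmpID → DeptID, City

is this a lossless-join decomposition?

Common attributes: Employee1 ∩ Employee2 = {EmpID, DeptID, MgrID}.
Closure of {EmpID, DeptID, MgrID}: DeptID → Salary applies, adding Salary; EmpID → DeptID, City applies, adding City. So (EmpID, DeptID, MgrID)⁺ = {EmpID, DeptID, MgrID, City, Salary}.
This closure contains every attribute of Employee1, so Employee1 ∩ Employee2 → Employee1. The join is lossless.

Yes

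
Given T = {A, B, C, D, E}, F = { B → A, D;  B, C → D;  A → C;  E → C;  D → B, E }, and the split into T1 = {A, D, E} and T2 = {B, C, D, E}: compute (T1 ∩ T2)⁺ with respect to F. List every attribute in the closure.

A, B, C, D, E

T1 ∩ T2 = {D, E}.
E → C applies, adding C
D → B, E applies, adding B
B → A, D applies, adding A
Closure: {A, B, C, D, E}.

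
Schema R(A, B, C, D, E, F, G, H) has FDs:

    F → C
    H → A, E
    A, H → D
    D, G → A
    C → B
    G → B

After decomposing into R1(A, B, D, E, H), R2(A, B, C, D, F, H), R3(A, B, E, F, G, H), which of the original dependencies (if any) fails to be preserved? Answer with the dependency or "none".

D, G → A

Check D, G → A: no single fragment contains all of {A, D, G}, and the restricted closure of {D, G} across the fragments never reaches {A}.
F → C is preserved.
H → A, E is preserved.
A, H → D is preserved.
C → B is preserved.
G → B is preserved.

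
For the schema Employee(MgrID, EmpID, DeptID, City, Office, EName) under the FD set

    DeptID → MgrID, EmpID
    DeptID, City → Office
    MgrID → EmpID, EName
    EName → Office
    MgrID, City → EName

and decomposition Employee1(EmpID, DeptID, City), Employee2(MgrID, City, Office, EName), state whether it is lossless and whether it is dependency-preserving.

lossy and not dependency-preserving

Lossless test: (City)⁺ = {City}, which is a superkey of neither fragment — lossy.
Dependency preservation: the restricted closure of {DeptID} across the fragments never reaches {MgrID, EmpID}, so DeptID → MgrID, EmpID cannot be enforced without a join — not preserved.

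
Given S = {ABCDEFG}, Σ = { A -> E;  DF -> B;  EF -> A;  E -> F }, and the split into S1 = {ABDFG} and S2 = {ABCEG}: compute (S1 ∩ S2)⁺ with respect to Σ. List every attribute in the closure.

ABEFG

S1 ∩ S2 = {ABG}.
A → E applies, adding E
E → F applies, adding F
Closure: {ABEFG}.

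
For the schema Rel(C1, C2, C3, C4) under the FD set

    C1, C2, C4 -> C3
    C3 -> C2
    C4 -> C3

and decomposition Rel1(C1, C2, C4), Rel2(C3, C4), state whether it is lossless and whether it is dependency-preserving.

lossless but not dependency-preserving

Lossless test: (C4)⁺ = {C2, C3, C4}, which contains all of one fragment — lossless.
Dependency preservation: the restricted closure of {C3} across the fragments never reaches {C2}, so C3 → C2 cannot be enforced without a join — not preserved.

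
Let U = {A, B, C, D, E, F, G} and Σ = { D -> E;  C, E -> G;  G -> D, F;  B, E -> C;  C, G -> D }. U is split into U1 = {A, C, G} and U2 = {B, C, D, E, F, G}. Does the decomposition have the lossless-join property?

No

Common attributes: U1 ∩ U2 = {C, G}.
Closure of {C, G}: G → D, F applies, adding D, F; D → E applies, adding E. So (C, G)⁺ = {C, D, E, F, G}.
The closure contains neither all of U1 = {A, C, G} nor all of U2 = {B, C, D, E, F, G}, so the common attributes are not a superkey of either fragment. The join is lossy.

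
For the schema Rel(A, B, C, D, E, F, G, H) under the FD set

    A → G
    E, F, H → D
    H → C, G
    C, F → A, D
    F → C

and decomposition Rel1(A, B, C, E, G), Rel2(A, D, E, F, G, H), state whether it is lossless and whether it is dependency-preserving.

Lossless test: (A, E, G)⁺ = {A, E, G}, which is a superkey of neither fragment — lossy.
Dependency preservation: the restricted closure of {H} across the fragments never reaches {C, G}, so H → C, G cannot be enforced without a join — not preserved.

lossy and not dependency-preserving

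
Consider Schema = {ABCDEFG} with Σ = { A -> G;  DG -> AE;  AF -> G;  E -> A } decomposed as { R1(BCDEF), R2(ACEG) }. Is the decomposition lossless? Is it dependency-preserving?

Lossless test: (CE)⁺ = {ACEG}, which contains all of one fragment — lossless.
Dependency preservation: the restricted closure of {DG} across the fragments never reaches {AE}, so DG → AE cannot be enforced without a join — not preserved.

lossless but not dependency-preserving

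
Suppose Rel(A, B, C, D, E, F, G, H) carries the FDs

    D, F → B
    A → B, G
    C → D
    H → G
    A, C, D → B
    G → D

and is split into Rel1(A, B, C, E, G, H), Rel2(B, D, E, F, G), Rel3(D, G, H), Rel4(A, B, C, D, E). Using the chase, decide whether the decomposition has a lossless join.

No

Chase test. Columns are A, B, C, D, E, F, G, H; row i has aⱼ where attribute j ∈ Reli, else bᵢⱼ.
Initial tableau (one row per fragment):
  row 1: a1 a2 a3 b14 a5 b16 a7 a8
  row 2: b21 a2 b23 a4 a5 a6 a7 b28
  row 3: b31 b32 b33 a4 b35 b36 a7 a8
  row 4: a1 a2 a3 a4 a5 b46 b47 b48
Rows 1 and 4 agree on A; apply A→B, G and equate their B, G entries.
Rows 1 and 4 agree on C; apply C→D and equate their D entries.
No row becomes fully distinguished — the join is lossy.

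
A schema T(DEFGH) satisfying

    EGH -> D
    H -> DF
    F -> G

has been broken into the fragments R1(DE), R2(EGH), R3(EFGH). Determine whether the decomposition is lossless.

Chase test. Columns are DEFGH; row i has aⱼ where attribute j ∈ Ri, else bᵢⱼ.
Initial tableau (one row per fragment):
  row 1: a1 a2 b13 b14 b15
  row 2: b21 a2 b23 a4 a5
  row 3: b31 a2 a3 a4 a5
Rows 2 and 3 agree on EGH; apply EGH→D and equate their D entries.
Rows 2 and 3 agree on H; apply H→DF and equate their DF entries.
No row becomes fully distinguished — the join is lossy.

No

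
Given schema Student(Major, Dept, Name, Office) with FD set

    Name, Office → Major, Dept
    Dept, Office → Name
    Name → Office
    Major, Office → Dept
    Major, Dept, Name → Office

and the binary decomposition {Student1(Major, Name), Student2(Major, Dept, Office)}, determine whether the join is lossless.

No

Common attributes: Student1 ∩ Student2 = {Major}.
No dependency enlarges {Major}, so (Major)⁺ = {Major}.
The closure contains neither all of Student1 = {Major, Name} nor all of Student2 = {Major, Dept, Office}, so the common attributes are not a superkey of either fragment. The join is lossy.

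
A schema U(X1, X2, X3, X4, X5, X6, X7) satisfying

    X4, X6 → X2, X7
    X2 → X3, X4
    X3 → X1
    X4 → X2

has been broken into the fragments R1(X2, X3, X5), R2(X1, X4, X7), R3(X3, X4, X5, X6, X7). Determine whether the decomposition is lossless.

Chase test. Columns are X1, X2, X3, X4, X5, X6, X7; row i has aⱼ where attribute j ∈ Ri, else bᵢⱼ.
Initial tableau (one row per fragment):
  row 1: b11 a2 a3 b14 a5 b16 b17
  row 2: a1 b22 b23 a4 b25 b26 a7
  row 3: b31 b32 a3 a4 a5 a6 a7
Rows 1 and 3 agree on X3; apply X3→X1 and equate their X1 entries.
Rows 2 and 3 agree on X4; apply X4→X2 and equate their X2 entries.
Rows 2 and 3 agree on X2; apply X2→X3, X4 and equate their X3, X4 entries.
Rows 1 and 2 agree on X3; apply X3→X1 and equate their X1 entries.
No row becomes fully distinguished — the join is lossy.

No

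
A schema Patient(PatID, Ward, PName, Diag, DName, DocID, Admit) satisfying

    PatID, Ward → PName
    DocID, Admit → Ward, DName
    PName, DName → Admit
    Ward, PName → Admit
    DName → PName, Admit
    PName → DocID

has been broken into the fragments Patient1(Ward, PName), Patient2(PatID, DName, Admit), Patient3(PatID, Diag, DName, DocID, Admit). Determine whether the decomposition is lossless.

No

Chase test. Columns are PatID, Ward, PName, Diag, DName, DocID, Admit; row i has aⱼ where attribute j ∈ Patienti, else bᵢⱼ.
Initial tableau (one row per fragment):
  row 1: b11 a2 a3 b14 b15 b16 b17
  row 2: a1 b22 b23 b24 a5 b26 a7
  row 3: a1 b32 b33 a4 a5 a6 a7
Rows 2 and 3 agree on DName; apply DName→PName, Admit and equate their PName, Admit entries.
Rows 2 and 3 agree on PName; apply PName→DocID and equate their DocID entries.
Rows 2 and 3 agree on DocID, Admit; apply DocID, Admit→Ward, DName and equate their Ward, DName entries.
No row becomes fully distinguished — the join is lossy.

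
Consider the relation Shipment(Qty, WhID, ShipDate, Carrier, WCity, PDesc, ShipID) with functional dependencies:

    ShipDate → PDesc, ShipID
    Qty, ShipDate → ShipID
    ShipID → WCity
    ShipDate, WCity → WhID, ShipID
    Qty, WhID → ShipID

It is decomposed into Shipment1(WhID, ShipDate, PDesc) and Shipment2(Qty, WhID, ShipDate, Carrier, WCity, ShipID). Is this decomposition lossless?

Yes

Common attributes: Shipment1 ∩ Shipment2 = {WhID, ShipDate}.
Closure of {WhID, ShipDate}: ShipDate → PDesc, ShipID applies, adding PDesc, ShipID; ShipID → WCity applies, adding WCity. So (WhID, ShipDate)⁺ = {WhID, ShipDate, WCity, PDesc, ShipID}.
This closure contains every attribute of Shipment1, so Shipment1 ∩ Shipment2 → Shipment1. The join is lossless.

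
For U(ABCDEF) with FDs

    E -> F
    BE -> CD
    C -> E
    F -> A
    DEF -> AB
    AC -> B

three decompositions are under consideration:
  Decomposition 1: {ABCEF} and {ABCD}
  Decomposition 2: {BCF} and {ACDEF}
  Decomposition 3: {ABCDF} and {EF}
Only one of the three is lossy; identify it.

Decomposition 1: common = {ABC}, closure = {ABCDEF} → lossless.
Decomposition 2: common = {CF}, closure = {ABCDEF} → lossless.
Decomposition 3: common = {F}, closure = {AF} → lossy.

Decomposition 3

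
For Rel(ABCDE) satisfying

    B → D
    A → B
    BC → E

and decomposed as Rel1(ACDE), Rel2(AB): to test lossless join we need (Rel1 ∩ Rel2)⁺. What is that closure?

ABD

Rel1 ∩ Rel2 = {A}.
A → B applies, adding B
B → D applies, adding D
Closure: {ABD}.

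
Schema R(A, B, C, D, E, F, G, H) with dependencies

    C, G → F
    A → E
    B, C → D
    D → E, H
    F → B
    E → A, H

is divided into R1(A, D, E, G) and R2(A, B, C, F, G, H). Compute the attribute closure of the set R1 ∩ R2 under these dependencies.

R1 ∩ R2 = {A, G}.
A → E applies, adding E
E → A, H applies, adding H
Closure: {A, E, G, H}.

A, E, G, H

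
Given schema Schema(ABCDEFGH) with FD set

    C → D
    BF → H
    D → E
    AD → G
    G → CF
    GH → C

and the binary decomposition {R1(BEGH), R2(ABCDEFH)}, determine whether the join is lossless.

No

Common attributes: R1 ∩ R2 = {BEH}.
No dependency enlarges {BEH}, so (BEH)⁺ = {BEH}.
The closure contains neither all of R1 = {BEGH} nor all of R2 = {ABCDEFH}, so the common attributes are not a superkey of either fragment. The join is lossy.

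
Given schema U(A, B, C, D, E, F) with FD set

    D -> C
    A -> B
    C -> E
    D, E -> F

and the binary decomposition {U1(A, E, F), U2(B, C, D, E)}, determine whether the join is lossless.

Common attributes: U1 ∩ U2 = {E}.
No dependency enlarges {E}, so (E)⁺ = {E}.
The closure contains neither all of U1 = {A, E, F} nor all of U2 = {B, C, D, E}, so the common attributes are not a superkey of either fragment. The join is lossy.

No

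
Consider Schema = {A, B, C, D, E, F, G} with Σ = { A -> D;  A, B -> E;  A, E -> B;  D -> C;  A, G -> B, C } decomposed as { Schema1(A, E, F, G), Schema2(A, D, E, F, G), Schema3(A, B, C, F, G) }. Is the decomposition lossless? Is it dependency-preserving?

lossless but not dependency-preserving

Lossless test (chase): Rows 1 and 2 agree on A; apply A→D and equate their D entries. Rows 1 and 3 agree on A; apply A→D and equate their D entries. Rows 1 and 2 agree on A, E; apply A, E→B and equate their B entries. Rows 1 and 2 agree on D; apply D→C and equate their C entries. Rows 1 and 3 agree on D; apply D→C and equate their C entries. Rows 1 and 3 agree on A, G; apply A, G→B, C and equate their B, C entries. Rows 1 and 3 agree on A, B; apply A, B→E and equate their E entries. Row 1 is now all distinguished symbols — the join is lossless.
Dependency preservation: the restricted closure of {A, B} across the fragments never reaches {E}, so A, B → E cannot be enforced without a join — not preserved.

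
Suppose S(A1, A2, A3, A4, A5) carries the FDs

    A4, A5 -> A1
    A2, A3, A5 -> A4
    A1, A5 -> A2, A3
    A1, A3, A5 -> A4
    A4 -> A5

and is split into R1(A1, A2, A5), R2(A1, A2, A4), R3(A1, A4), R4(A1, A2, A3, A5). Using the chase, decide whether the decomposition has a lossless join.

No

Chase test. Columns are A1, A2, A3, A4, A5; row i has aⱼ where attribute j ∈ Ri, else bᵢⱼ.
Initial tableau (one row per fragment):
  row 1: a1 a2 b13 b14 a5
  row 2: a1 a2 b23 a4 b25
  row 3: a1 b32 b33 a4 b35
  row 4: a1 a2 a3 b44 a5
Rows 1 and 4 agree on A1, A5; apply A1, A5→A2, A3 and equate their A2, A3 entries.
Rows 1 and 4 agree on A1, A3, A5; apply A1, A3, A5→A4 and equate their A4 entries.
Rows 2 and 3 agree on A4; apply A4→A5 and equate their A5 entries.
Rows 2 and 3 agree on A1, A5; apply A1, A5→A2, A3 and equate their A2, A3 entries.
No row becomes fully distinguished — the join is lossy.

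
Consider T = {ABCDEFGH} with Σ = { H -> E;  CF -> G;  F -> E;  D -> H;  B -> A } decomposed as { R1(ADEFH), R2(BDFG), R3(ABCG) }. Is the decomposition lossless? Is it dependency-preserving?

lossy and not dependency-preserving

Lossless test (chase): Rows 1 and 2 agree on F; apply F→E and equate their E entries. Rows 1 and 2 agree on D; apply D→H and equate their H entries. Rows 2 and 3 agree on B; apply B→A and equate their A entries. No row becomes fully distinguished — the join is lossy.
Dependency preservation: the restricted closure of {CF} across the fragments never reaches {G}, so CF → G cannot be enforced without a join — not preserved.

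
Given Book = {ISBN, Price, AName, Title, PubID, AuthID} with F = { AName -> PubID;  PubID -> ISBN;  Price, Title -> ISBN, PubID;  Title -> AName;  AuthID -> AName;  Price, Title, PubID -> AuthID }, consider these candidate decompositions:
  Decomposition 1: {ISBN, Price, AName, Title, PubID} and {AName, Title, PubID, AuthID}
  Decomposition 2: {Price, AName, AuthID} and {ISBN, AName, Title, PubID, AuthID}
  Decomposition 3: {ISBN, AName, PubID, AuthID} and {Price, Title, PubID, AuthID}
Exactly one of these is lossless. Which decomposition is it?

Decomposition 1: common = {AName, Title, PubID}, closure = {ISBN, AName, Title, PubID} → lossy.
Decomposition 2: common = {AName, AuthID}, closure = {ISBN, AName, PubID, AuthID} → lossy.
Decomposition 3: common = {PubID, AuthID}, closure = {ISBN, AName, PubID, AuthID} → lossless.

Decomposition 3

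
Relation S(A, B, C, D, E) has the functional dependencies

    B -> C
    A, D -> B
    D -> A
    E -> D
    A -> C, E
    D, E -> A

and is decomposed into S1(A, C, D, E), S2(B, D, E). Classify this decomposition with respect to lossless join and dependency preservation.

lossless but not dependency-preserving

Lossless test: (D, E)⁺ = {A, B, C, D, E}, which contains all of one fragment — lossless.
Dependency preservation: the restricted closure of {B} across the fragments never reaches {C}, so B → C cannot be enforced without a join — not preserved.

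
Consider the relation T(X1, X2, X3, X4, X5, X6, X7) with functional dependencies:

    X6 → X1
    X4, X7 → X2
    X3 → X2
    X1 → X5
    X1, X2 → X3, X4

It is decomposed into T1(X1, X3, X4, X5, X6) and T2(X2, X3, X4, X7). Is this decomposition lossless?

No

Common attributes: T1 ∩ T2 = {X3, X4}.
Closure of {X3, X4}: X3 → X2 applies, adding X2. So (X3, X4)⁺ = {X2, X3, X4}.
The closure contains neither all of T1 = {X1, X3, X4, X5, X6} nor all of T2 = {X2, X3, X4, X7}, so the common attributes are not a superkey of either fragment. The join is lossy.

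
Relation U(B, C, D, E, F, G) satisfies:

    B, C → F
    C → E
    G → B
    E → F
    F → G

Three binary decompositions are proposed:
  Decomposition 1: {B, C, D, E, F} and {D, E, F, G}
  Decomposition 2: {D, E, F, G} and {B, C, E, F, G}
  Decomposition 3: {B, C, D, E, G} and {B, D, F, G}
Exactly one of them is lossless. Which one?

Decomposition 1: common = {D, E, F}, closure = {B, D, E, F, G} → lossless.
Decomposition 2: common = {E, F, G}, closure = {B, E, F, G} → lossy.
Decomposition 3: common = {B, D, G}, closure = {B, D, G} → lossy.

Decomposition 1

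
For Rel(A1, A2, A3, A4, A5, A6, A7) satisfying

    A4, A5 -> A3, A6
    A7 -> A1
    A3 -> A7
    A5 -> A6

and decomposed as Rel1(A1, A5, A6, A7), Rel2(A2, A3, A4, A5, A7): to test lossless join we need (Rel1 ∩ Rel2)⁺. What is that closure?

Rel1 ∩ Rel2 = {A5, A7}.
A7 → A1 applies, adding A1
A5 → A6 applies, adding A6
Closure: {A1, A5, A6, A7}.

A1, A5, A6, A7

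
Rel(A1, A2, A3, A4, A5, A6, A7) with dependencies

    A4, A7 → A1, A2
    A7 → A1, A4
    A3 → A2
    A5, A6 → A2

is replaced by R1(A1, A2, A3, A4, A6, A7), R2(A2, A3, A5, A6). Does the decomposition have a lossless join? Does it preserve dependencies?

lossy but dependency-preserving

Lossless test: (A2, A3, A6)⁺ = {A2, A3, A6}, which is a superkey of neither fragment — lossy.
Dependency preservation: every FD's attributes lie within a single fragment, so each can be enforced locally — preserved.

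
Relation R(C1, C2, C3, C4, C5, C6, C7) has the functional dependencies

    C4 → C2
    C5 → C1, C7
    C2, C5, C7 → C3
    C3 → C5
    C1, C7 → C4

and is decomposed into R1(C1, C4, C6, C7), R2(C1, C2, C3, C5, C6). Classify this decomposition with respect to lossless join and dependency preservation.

lossy and not dependency-preserving

Lossless test: (C1, C6)⁺ = {C1, C6}, which is a superkey of neither fragment — lossy.
Dependency preservation: the restricted closure of {C4} across the fragments never reaches {C2}, so C4 → C2 cannot be enforced without a join — not preserved.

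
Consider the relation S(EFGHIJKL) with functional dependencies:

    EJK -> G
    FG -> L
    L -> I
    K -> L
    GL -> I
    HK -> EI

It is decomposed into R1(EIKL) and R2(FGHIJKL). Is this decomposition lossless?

No

Common attributes: R1 ∩ R2 = {IKL}.
No dependency enlarges {IKL}, so (IKL)⁺ = {IKL}.
The closure contains neither all of R1 = {EIKL} nor all of R2 = {FGHIJKL}, so the common attributes are not a superkey of either fragment. The join is lossy.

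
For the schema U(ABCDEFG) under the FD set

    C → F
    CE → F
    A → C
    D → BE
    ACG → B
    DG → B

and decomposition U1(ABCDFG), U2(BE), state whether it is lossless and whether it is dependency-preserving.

Lossless test: (B)⁺ = {B}, which is a superkey of neither fragment — lossy.
Dependency preservation: the restricted closure of {D} across the fragments never reaches {BE}, so D → BE cannot be enforced without a join — not preserved.

lossy and not dependency-preserving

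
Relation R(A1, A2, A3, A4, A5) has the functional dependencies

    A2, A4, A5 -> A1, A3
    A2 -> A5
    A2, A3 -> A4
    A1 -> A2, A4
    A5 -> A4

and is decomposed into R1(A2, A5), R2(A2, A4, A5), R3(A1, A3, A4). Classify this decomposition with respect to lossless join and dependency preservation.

Lossless test (chase): Rows 1 and 2 agree on A5; apply A5→A4 and equate their A4 entries. Rows 1 and 2 agree on A2, A4, A5; apply A2, A4, A5→A1, A3 and equate their A1, A3 entries. No row becomes fully distinguished — the join is lossy.
Dependency preservation: the restricted closure of {A2, A4, A5} across the fragments never reaches {A1, A3}, so A2, A4, A5 → A1, A3 cannot be enforced without a join — not preserved.

lossy and not dependency-preserving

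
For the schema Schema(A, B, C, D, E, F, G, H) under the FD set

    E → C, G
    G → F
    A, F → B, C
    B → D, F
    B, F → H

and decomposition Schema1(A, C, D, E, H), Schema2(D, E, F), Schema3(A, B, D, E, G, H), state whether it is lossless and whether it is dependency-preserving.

Lossless test (chase): Rows 1 and 2 agree on E; apply E→C, G and equate their C, G entries. Rows 1 and 3 agree on E; apply E→C, G and equate their C, G entries. Rows 1 and 2 agree on G; apply G→F and equate their F entries. Rows 1 and 3 agree on G; apply G→F and equate their F entries. Rows 1 and 3 agree on A, F; apply A, F→B, C and equate their B, C entries. Row 1 is now all distinguished symbols — the join is lossless.
Dependency preservation: the restricted closure of {G} across the fragments never reaches {F}, so G → F cannot be enforced without a join — not preserved.

lossless but not dependency-preserving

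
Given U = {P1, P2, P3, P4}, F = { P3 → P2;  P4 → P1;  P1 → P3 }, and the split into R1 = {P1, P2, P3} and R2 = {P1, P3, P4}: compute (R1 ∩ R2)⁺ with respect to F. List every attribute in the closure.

P1, P2, P3

R1 ∩ R2 = {P1, P3}.
P3 → P2 applies, adding P2
Closure: {P1, P2, P3}.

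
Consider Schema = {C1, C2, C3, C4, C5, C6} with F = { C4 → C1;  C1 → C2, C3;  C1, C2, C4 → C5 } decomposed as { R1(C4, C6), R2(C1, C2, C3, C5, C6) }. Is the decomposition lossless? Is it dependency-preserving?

Lossless test: (C6)⁺ = {C6}, which is a superkey of neither fragment — lossy.
Dependency preservation: the restricted closure of {C4} across the fragments never reaches {C1}, so C4 → C1 cannot be enforced without a join — not preserved.

lossy and not dependency-preserving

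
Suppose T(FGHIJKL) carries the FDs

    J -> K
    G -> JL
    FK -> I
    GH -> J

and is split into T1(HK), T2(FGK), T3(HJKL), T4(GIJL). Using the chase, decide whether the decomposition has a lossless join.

Chase test. Columns are FGHIJKL; row i has aⱼ where attribute j ∈ Ti, else bᵢⱼ.
Initial tableau (one row per fragment):
  row 1: b11 b12 a3 b14 b15 a6 b17
  row 2: a1 a2 b23 b24 b25 a6 b27
  row 3: b31 b32 a3 b34 a5 a6 a7
  row 4: b41 a2 b43 a4 a5 b46 a7
Rows 3 and 4 agree on J; apply J→K and equate their K entries.
Rows 2 and 4 agree on G; apply G→JL and equate their JL entries.
No row becomes fully distinguished — the join is lossy.

No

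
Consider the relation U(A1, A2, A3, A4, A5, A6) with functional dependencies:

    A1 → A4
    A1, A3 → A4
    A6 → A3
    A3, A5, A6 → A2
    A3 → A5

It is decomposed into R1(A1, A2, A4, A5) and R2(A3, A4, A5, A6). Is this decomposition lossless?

Common attributes: R1 ∩ R2 = {A4, A5}.
No dependency enlarges {A4, A5}, so (A4, A5)⁺ = {A4, A5}.
The closure contains neither all of R1 = {A1, A2, A4, A5} nor all of R2 = {A3, A4, A5, A6}, so the common attributes are not a superkey of either fragment. The join is lossy.

No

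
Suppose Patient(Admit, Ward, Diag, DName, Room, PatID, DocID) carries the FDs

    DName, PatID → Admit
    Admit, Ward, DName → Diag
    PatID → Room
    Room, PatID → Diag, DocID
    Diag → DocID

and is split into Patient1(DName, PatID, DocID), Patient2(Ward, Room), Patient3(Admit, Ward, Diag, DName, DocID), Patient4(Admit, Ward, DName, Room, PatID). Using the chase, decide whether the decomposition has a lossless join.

Yes

Chase test. Columns are Admit, Ward, Diag, DName, Room, PatID, DocID; row i has aⱼ where attribute j ∈ Patienti, else bᵢⱼ.
Initial tableau (one row per fragment):
  row 1: b11 b12 b13 a4 b15 a6 a7
  row 2: b21 a2 b23 b24 a5 b26 b27
  row 3: a1 a2 a3 a4 b35 b36 a7
  row 4: a1 a2 b43 a4 a5 a6 b47
Rows 1 and 4 agree on DName, PatID; apply DName, PatID→Admit and equate their Admit entries.
Rows 3 and 4 agree on Admit, Ward, DName; apply Admit, Ward, DName→Diag and equate their Diag entries.
Rows 1 and 4 agree on PatID; apply PatID→Room and equate their Room entries.
Rows 1 and 4 agree on Room, PatID; apply Room, PatID→Diag, DocID and equate their Diag, DocID entries.
Row 4 is now all distinguished symbols — the join is lossless.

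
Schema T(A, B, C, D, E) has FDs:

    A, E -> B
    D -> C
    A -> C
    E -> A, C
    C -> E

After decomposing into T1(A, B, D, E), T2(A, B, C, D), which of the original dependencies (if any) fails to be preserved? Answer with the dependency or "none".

none

A, E → B lies within T1.
D → C lies within T2.
A → C lies within T2.
E → A, C: restricted closure across fragments reaches A, C.
C → E: restricted closure across fragments reaches E.
Every dependency is enforceable on the fragments, so the decomposition is dependency-preserving.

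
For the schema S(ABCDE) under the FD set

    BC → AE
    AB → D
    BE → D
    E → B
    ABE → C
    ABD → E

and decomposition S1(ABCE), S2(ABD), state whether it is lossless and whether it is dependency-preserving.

lossless but not dependency-preserving

Lossless test: (AB)⁺ = {ABCDE}, which contains all of one fragment — lossless.
Dependency preservation: the restricted closure of {BE} across the fragments never reaches {D}, so BE → D cannot be enforced without a join — not preserved.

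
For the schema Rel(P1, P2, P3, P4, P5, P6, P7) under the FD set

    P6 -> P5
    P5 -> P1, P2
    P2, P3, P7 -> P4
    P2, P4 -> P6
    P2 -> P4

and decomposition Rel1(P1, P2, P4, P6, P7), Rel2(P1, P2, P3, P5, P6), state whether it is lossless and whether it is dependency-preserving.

lossy but dependency-preserving

Lossless test: (P1, P2, P6)⁺ = {P1, P2, P4, P5, P6}, which is a superkey of neither fragment — lossy.
Dependency preservation: P2, P3, P7 → P4 is not contained in any single fragment, but the restricted closure of its left-hand side across the fragments still reaches the right-hand side; the remaining FDs each lie inside some fragment. All dependencies are preserved.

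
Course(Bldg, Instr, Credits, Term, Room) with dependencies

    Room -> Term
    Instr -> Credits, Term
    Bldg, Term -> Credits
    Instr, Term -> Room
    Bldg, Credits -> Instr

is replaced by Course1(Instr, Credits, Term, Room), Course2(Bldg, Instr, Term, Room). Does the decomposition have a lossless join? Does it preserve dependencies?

Lossless test: (Instr, Term, Room)⁺ = {Instr, Credits, Term, Room}, which contains all of one fragment — lossless.
Dependency preservation: the restricted closure of {Bldg, Credits} across the fragments never reaches {Instr}, so Bldg, Credits → Instr cannot be enforced without a join — not preserved.

lossless but not dependency-preserving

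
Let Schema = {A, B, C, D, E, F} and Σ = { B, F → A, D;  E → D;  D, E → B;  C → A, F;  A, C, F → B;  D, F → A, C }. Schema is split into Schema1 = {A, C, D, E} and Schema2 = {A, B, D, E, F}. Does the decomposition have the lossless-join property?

No

Common attributes: Schema1 ∩ Schema2 = {A, D, E}.
Closure of {A, D, E}: D, E → B applies, adding B. So (A, D, E)⁺ = {A, B, D, E}.
The closure contains neither all of Schema1 = {A, C, D, E} nor all of Schema2 = {A, B, D, E, F}, so the common attributes are not a superkey of either fragment. The join is lossy.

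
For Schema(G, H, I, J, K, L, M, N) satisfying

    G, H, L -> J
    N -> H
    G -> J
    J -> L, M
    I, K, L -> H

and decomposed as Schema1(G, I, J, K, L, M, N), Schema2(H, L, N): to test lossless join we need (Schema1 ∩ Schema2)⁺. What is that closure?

Schema1 ∩ Schema2 = {L, N}.
N → H applies, adding H
Closure: {H, L, N}.

H, L, N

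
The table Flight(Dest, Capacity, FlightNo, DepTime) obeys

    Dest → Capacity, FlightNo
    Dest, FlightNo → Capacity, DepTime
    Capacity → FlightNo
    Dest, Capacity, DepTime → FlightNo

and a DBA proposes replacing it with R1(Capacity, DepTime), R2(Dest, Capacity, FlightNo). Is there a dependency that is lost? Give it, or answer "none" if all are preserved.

Check Dest, FlightNo → Capacity, DepTime: no single fragment contains all of {Dest, Capacity, FlightNo, DepTime}, and the restricted closure of {Dest, FlightNo} across the fragments never reaches {Capacity, DepTime}.
Dest → Capacity, FlightNo is preserved.
Capacity → FlightNo is preserved.
Dest, Capacity, DepTime → FlightNo is preserved.

Dest, FlightNo → Capacity, DepTime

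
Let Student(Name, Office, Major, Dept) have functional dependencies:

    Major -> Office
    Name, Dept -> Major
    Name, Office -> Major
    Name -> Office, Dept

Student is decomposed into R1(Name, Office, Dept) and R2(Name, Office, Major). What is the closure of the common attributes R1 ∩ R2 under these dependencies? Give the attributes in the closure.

Name, Office, Major, Dept

R1 ∩ R2 = {Name, Office}.
Name, Office → Major applies, adding Major
Name → Office, Dept applies, adding Dept
Closure: {Name, Office, Major, Dept}.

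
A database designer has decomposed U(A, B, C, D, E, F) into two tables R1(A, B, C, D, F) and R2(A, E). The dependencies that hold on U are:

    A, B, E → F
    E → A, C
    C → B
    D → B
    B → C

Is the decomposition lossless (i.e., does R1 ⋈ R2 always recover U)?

Common attributes: R1 ∩ R2 = {A}.
No dependency enlarges {A}, so (A)⁺ = {A}.
The closure contains neither all of R1 = {A, B, C, D, F} nor all of R2 = {A, E}, so the common attributes are not a superkey of either fragment. The join is lossy.

No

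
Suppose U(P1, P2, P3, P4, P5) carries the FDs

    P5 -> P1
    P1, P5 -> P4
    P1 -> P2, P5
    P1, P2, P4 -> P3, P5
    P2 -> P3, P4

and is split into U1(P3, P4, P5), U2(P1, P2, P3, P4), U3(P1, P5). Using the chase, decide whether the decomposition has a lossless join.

Yes

Chase test. Columns are P1, P2, P3, P4, P5; row i has aⱼ where attribute j ∈ Ui, else bᵢⱼ.
Initial tableau (one row per fragment):
  row 1: b11 b12 a3 a4 a5
  row 2: a1 a2 a3 a4 b25
  row 3: a1 b32 b33 b34 a5
Rows 1 and 3 agree on P5; apply P5→P1 and equate their P1 entries.
Rows 1 and 3 agree on P1, P5; apply P1, P5→P4 and equate their P4 entries.
Rows 1 and 2 agree on P1; apply P1→P2, P5 and equate their P2, P5 entries.
Rows 1 and 3 agree on P1; apply P1→P2, P5 and equate their P2, P5 entries.
Rows 1 and 3 agree on P1, P2, P4; apply P1, P2, P4→P3, P5 and equate their P3, P5 entries.
Row 1 is now all distinguished symbols — the join is lossless.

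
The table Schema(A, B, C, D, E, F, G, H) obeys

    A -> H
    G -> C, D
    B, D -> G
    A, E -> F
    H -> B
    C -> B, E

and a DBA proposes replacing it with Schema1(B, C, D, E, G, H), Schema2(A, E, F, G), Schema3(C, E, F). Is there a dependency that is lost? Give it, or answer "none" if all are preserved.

A -> H

Check A → H: no single fragment contains all of {A, H}, and the restricted closure of {A} across the fragments never reaches {H}.
G → C, D is preserved.
B, D → G is preserved.
A, E → F is preserved.
H → B is preserved.
C → B, E is preserved.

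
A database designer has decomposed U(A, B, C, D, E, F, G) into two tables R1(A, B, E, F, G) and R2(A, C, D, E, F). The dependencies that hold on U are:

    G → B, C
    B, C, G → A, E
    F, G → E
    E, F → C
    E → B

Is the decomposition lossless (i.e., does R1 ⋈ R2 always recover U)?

No

Common attributes: R1 ∩ R2 = {A, E, F}.
Closure of {A, E, F}: E, F → C applies, adding C; E → B applies, adding B. So (A, E, F)⁺ = {A, B, C, E, F}.
The closure contains neither all of R1 = {A, B, E, F, G} nor all of R2 = {A, C, D, E, F}, so the common attributes are not a superkey of either fragment. The join is lossy.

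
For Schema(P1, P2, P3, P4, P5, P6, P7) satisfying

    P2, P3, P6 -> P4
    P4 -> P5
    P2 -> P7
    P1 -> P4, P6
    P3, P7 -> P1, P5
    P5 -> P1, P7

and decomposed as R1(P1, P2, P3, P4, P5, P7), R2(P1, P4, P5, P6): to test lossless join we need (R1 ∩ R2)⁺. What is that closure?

P1, P4, P5, P6, P7

R1 ∩ R2 = {P1, P4, P5}.
P1 → P4, P6 applies, adding P6
P5 → P1, P7 applies, adding P7
Closure: {P1, P4, P5, P6, P7}.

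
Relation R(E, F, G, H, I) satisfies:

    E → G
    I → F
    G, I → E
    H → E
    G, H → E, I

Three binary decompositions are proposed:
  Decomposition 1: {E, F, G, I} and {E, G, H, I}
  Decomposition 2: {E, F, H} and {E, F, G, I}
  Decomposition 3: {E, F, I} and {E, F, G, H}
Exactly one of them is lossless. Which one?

Decomposition 1

Decomposition 1: common = {E, G, I}, closure = {E, F, G, I} → lossless.
Decomposition 2: common = {E, F}, closure = {E, F, G} → lossy.
Decomposition 3: common = {E, F}, closure = {E, F, G} → lossy.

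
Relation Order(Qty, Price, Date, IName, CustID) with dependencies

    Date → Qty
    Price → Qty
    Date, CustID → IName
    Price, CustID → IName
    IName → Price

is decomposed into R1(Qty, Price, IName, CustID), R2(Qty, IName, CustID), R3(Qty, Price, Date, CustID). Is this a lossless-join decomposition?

Chase test. Columns are Qty, Price, Date, IName, CustID; row i has aⱼ where attribute j ∈ Ri, else bᵢⱼ.
Initial tableau (one row per fragment):
  row 1: a1 a2 b13 a4 a5
  row 2: a1 b22 b23 a4 a5
  row 3: a1 a2 a3 b34 a5
Rows 1 and 3 agree on Price, CustID; apply Price, CustID→IName and equate their IName entries.
Rows 1 and 2 agree on IName; apply IName→Price and equate their Price entries.
Row 3 is now all distinguished symbols — the join is lossless.

Yes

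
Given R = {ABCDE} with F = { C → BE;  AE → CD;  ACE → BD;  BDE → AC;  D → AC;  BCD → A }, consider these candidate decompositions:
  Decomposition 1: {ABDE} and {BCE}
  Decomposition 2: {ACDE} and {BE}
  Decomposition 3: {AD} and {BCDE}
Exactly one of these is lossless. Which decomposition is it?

Decomposition 3

Decomposition 1: common = {BE}, closure = {BE} → lossy.
Decomposition 2: common = {E}, closure = {E} → lossy.
Decomposition 3: common = {D}, closure = {ABCDE} → lossless.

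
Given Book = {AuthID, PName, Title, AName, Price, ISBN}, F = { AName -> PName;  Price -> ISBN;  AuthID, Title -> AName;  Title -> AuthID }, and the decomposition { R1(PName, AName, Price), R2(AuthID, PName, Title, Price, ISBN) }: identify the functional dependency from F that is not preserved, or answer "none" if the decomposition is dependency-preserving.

AuthID, Title -> AName

Check AuthID, Title → AName: no single fragment contains all of {AuthID, Title, AName}, and the restricted closure of {AuthID, Title} across the fragments never reaches {AName}.
AName → PName is preserved.
Price → ISBN is preserved.
Title → AuthID is preserved.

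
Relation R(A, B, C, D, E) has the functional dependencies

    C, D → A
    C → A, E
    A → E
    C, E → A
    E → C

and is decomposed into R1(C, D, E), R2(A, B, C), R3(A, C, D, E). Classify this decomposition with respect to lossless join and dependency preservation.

Lossless test (chase): Rows 1 and 3 agree on C, D; apply C, D→A and equate their A entries. Rows 1 and 2 agree on C; apply C→A, E and equate their A, E entries. No row becomes fully distinguished — the join is lossy.
Dependency preservation: every FD's attributes lie within a single fragment, so each can be enforced locally — preserved.

lossy but dependency-preserving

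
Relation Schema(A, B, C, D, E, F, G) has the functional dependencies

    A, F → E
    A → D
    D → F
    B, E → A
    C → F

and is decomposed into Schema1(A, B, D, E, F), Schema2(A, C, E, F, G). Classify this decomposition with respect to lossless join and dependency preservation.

lossy but dependency-preserving

Lossless test: (A, E, F)⁺ = {A, D, E, F}, which is a superkey of neither fragment — lossy.
Dependency preservation: every FD's attributes lie within a single fragment, so each can be enforced locally — preserved.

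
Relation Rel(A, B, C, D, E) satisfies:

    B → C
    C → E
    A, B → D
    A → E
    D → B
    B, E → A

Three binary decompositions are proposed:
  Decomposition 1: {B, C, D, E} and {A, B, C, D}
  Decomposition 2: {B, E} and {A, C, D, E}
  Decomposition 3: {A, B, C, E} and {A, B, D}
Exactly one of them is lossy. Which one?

Decomposition 2

Decomposition 1: common = {B, C, D}, closure = {A, B, C, D, E} → lossless.
Decomposition 2: common = {E}, closure = {E} → lossy.
Decomposition 3: common = {A, B}, closure = {A, B, C, D, E} → lossless.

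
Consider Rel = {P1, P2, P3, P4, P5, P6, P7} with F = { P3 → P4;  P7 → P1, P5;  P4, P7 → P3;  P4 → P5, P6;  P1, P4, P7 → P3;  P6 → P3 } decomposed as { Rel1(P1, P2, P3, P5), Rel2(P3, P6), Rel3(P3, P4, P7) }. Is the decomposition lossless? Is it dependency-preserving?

Lossless test (chase): Rows 1 and 2 agree on P3; apply P3→P4 and equate their P4 entries. Rows 1 and 3 agree on P3; apply P3→P4 and equate their P4 entries. Rows 1 and 2 agree on P4; apply P4→P5, P6 and equate their P5, P6 entries. Rows 1 and 3 agree on P4; apply P4→P5, P6 and equate their P5, P6 entries. No row becomes fully distinguished — the join is lossy.
Dependency preservation: the restricted closure of {P7} across the fragments never reaches {P1, P5}, so P7 → P1, P5 cannot be enforced without a join — not preserved.

lossy and not dependency-preserving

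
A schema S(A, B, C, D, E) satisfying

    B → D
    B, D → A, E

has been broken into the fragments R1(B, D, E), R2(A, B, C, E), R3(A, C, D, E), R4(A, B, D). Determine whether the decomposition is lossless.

Yes

Chase test. Columns are A, B, C, D, E; row i has aⱼ where attribute j ∈ Ri, else bᵢⱼ.
Initial tableau (one row per fragment):
  row 1: b11 a2 b13 a4 a5
  row 2: a1 a2 a3 b24 a5
  row 3: a1 b32 a3 a4 a5
  row 4: a1 a2 b43 a4 b45
Rows 1 and 2 agree on B; apply B→D and equate their D entries.
Rows 1 and 2 agree on B, D; apply B, D→A, E and equate their A, E entries.
Rows 1 and 4 agree on B, D; apply B, D→A, E and equate their A, E entries.
Row 2 is now all distinguished symbols — the join is lossless.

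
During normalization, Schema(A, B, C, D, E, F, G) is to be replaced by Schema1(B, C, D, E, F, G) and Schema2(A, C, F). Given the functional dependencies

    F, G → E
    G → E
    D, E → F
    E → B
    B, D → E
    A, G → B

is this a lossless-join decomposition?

Common attributes: Schema1 ∩ Schema2 = {C, F}.
No dependency enlarges {C, F}, so (C, F)⁺ = {C, F}.
The closure contains neither all of Schema1 = {B, C, D, E, F, G} nor all of Schema2 = {A, C, F}, so the common attributes are not a superkey of either fragment. The join is lossy.

No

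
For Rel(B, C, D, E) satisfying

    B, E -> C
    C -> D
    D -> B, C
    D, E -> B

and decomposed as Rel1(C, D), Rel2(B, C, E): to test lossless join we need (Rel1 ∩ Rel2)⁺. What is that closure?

Rel1 ∩ Rel2 = {C}.
C → D applies, adding D
D → B, C applies, adding B
Closure: {B, C, D}.

B, C, D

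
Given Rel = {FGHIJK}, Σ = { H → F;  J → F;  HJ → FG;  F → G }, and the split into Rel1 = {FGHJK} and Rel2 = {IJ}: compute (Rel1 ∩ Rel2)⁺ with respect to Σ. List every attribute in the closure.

Rel1 ∩ Rel2 = {J}.
J → F applies, adding F
F → G applies, adding G
Closure: {FGJ}.

FGJ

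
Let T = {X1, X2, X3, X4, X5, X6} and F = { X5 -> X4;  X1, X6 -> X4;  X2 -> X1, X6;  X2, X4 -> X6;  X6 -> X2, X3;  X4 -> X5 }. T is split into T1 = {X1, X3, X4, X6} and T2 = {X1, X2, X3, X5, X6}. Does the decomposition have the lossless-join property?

Yes

Common attributes: T1 ∩ T2 = {X1, X3, X6}.
Closure of {X1, X3, X6}: X1, X6 → X4 applies, adding X4; X6 → X2, X3 applies, adding X2; X4 → X5 applies, adding X5. So (X1, X3, X6)⁺ = {X1, X2, X3, X4, X5, X6}.
This closure contains every attribute of T1, so T1 ∩ T2 → T1. The join is lossless.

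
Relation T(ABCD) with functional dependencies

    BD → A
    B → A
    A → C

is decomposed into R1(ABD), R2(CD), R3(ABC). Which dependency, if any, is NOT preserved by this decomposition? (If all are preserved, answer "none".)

none

BD → A lies within R1.
B → A lies within R1.
A → C lies within R3.
Every dependency is enforceable on the fragments, so the decomposition is dependency-preserving.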